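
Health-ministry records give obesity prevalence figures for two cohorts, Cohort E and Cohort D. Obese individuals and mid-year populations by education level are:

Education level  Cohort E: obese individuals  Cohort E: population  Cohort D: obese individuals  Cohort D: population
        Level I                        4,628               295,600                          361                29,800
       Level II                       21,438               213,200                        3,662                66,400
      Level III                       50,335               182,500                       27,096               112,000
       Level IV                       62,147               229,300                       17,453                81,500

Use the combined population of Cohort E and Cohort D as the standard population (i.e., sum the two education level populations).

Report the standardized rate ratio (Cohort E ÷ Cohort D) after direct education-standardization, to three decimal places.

Education-specific rates per 1,000 for Cohort E: 15.656, 100.553, 275.808, 271.029.
For Cohort D: 12.114, 55.151, 241.929, 214.147.
Combined standard total = 1,210,300; weights = 0.2689, 0.2310, 0.2433, 0.2568.
Cohort E: 0.2689×15.656 + 0.2310×100.553 + 0.2433×275.808 + 0.2568×271.029 = 164.1500 per 1,000.
Cohort D: 0.2689×12.114 + 0.2310×55.151 + 0.2433×241.929 + 0.2568×214.147 = 129.8579 per 1,000.
Ratio = 164.1500 ÷ 129.8579 = 1.26407.

1.264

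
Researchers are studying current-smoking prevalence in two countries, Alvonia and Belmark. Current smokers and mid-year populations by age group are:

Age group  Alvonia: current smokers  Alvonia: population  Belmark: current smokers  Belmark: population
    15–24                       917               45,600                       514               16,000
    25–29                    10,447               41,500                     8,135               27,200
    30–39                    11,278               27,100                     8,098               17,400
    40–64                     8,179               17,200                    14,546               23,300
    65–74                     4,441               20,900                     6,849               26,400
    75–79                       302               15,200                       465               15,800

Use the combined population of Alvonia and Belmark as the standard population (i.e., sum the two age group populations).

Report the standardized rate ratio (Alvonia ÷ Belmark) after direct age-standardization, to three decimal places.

0.820

Age-specific rates per 1,000 for Alvonia: 20.110, 251.735, 416.162, 475.523, 212.488, 19.868.
For Belmark: 32.125, 299.081, 465.402, 624.292, 259.432, 29.430.
Combined standard total = 293,600; weights = 0.2098, 0.2340, 0.1516, 0.1379, 0.1611, 0.1056.
Alvonia: 0.2098×20.110 + 0.2340×251.735 + 0.1516×416.162 + 0.1379×475.523 + 0.1611×212.488 + 0.1056×19.868 = 228.1249 per 1,000.
Belmark: 0.2098×32.125 + 0.2340×299.081 + 0.1516×465.402 + 0.1379×624.292 + 0.1611×259.432 + 0.1056×29.430 = 278.2815 per 1,000.
Ratio = 228.1249 ÷ 278.2815 = 0.81976.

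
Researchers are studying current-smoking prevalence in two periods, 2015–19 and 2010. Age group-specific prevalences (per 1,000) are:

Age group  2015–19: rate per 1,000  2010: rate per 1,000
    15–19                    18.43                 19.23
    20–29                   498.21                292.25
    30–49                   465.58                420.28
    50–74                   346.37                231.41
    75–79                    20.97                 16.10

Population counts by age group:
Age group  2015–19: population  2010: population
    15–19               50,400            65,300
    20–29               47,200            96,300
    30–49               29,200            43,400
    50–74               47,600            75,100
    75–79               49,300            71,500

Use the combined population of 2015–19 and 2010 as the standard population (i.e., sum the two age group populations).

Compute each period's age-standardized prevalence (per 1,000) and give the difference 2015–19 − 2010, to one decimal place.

Combined standard total = 575,300; weights = 0.2011, 0.2494, 0.1262, 0.2133, 0.2100.
2015–19: 0.2011×18.43 + 0.2494×498.21 + 0.1262×465.58 + 0.2133×346.37 + 0.2100×20.97 = 265.0085 per 1,000.
2010: 0.2011×19.23 + 0.2494×292.25 + 0.1262×420.28 + 0.2133×231.41 + 0.2100×16.10 = 182.5378 per 1,000.
Difference = 265.0085 − 182.5378 = 82.4707.

82.5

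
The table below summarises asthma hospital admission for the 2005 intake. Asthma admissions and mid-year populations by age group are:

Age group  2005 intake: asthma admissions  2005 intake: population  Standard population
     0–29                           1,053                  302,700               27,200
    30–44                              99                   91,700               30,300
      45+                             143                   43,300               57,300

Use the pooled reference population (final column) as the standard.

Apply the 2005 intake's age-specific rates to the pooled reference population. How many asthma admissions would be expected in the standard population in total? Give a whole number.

Age-specific rates per 10,000 for the 2005 intake: 34.79, 10.80, 33.03.
Expected asthma admissions = Σ (standard pop × age-specific rate ÷ 10,000)
= 27,200×34.79/10,000 + 30,300×10.80/10,000 + 57,300×33.03/10,000
= 94.62 + 32.71 + 189.24 = 316.57.

317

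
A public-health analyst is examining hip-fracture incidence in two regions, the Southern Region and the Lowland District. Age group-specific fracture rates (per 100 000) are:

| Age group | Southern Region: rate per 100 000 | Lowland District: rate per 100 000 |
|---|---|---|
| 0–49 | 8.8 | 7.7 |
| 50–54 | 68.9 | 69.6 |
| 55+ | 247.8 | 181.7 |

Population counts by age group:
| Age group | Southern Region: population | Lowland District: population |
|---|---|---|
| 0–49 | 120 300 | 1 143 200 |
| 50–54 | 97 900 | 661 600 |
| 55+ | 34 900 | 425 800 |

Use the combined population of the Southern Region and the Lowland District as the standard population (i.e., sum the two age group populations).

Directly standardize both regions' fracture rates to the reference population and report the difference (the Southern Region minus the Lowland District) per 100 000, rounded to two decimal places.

12.61

Combined standard total = 2 483 700; weights = 0.5087, 0.3058, 0.1855.
The Southern Region: 0.5087×8.8 + 0.3058×68.9 + 0.1855×247.8 = 71.5102 per 100 000.
The Lowland District: 0.5087×7.7 + 0.3058×69.6 + 0.1855×181.7 = 58.9038 per 100 000.
Difference = 71.5102 − 58.9038 = 12.6064.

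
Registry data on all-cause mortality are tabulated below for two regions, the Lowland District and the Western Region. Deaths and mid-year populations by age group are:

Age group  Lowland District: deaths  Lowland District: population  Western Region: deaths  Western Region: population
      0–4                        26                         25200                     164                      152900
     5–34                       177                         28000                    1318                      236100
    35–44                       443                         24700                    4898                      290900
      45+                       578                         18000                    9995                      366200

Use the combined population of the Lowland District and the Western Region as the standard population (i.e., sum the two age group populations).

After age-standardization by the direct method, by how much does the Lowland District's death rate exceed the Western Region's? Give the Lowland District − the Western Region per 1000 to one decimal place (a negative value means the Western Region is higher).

Age-specific rates per 1000 for the Lowland District: 1.032, 6.321, 17.935, 32.111.
For the Western Region: 1.073, 5.582, 16.837, 27.294.
Combined standard total = 1142000; weights = 0.1560, 0.2313, 0.2764, 0.3364.
The Lowland District: 0.1560×1.032 + 0.2313×6.321 + 0.2764×17.935 + 0.3364×32.111 = 17.3824 per 1000.
The Western Region: 0.1560×1.073 + 0.2313×5.582 + 0.2764×16.837 + 0.3364×27.294 = 15.2938 per 1000.
Difference = 17.3824 − 15.2938 = 2.0886.

2.1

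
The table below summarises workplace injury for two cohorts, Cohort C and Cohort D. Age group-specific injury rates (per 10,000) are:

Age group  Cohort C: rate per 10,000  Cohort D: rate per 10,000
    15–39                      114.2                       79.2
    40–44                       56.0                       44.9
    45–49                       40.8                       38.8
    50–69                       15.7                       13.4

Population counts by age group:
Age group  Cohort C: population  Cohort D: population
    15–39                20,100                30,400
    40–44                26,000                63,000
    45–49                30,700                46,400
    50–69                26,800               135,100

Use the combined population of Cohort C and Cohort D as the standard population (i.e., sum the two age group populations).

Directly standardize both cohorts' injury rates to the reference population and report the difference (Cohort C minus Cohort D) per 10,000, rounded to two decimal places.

8.67

Combined standard total = 378,500; weights = 0.1334, 0.2351, 0.2037, 0.4277.
Cohort C: 0.1334×114.2 + 0.2351×56.0 + 0.2037×40.8 + 0.4277×15.7 = 43.4309 per 10,000.
Cohort D: 0.1334×79.2 + 0.2351×44.9 + 0.2037×38.8 + 0.4277×13.4 = 34.7599 per 10,000.
Difference = 43.4309 − 34.7599 = 8.6710.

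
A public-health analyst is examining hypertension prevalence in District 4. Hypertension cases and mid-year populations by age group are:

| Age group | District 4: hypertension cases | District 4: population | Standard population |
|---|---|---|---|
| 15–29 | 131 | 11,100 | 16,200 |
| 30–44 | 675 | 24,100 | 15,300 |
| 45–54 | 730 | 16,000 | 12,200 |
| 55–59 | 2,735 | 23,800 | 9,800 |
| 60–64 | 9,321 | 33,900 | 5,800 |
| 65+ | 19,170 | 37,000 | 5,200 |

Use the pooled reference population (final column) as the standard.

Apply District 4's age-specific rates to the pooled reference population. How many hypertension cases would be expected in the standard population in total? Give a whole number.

6591

Age-specific rates per 1,000 for District 4: 11.802, 28.008, 45.625, 114.916, 274.956, 518.108.
Expected hypertension cases = Σ (standard pop × age-specific rate ÷ 1,000)
= 16,200×11.802/1,000 + 15,300×28.008/1,000 + 12,200×45.625/1,000 + 9,800×114.916/1,000 + 5,800×274.956/1,000 + 5,200×518.108/1,000
= 191.19 + 428.53 + 556.62 + 1126.18 + 1594.74 + 2694.16 = 6591.42.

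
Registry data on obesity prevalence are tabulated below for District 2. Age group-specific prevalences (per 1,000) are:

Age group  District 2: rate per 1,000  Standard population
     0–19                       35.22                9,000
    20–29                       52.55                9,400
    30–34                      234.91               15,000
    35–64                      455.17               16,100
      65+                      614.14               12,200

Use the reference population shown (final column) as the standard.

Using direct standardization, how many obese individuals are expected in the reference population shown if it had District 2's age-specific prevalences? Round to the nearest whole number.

19155

Expected obese individuals = Σ (standard pop × age-specific rate ÷ 1,000)
= 9,000×35.22/1,000 + 9,400×52.55/1,000 + 15,000×234.91/1,000 + 16,100×455.17/1,000 + 12,200×614.14/1,000
= 316.98 + 493.97 + 3523.65 + 7328.24 + 7492.51 = 19155.35.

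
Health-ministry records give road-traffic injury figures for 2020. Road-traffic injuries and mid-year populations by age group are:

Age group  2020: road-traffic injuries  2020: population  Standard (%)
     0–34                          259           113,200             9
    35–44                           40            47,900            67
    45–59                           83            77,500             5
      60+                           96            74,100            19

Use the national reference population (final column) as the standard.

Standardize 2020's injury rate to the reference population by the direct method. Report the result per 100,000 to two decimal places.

Age-specific rates per 100,000 for 2020: 228.80, 83.51, 107.10, 129.55.
Standard weights: 0.09, 0.67, 0.05, 0.19.
Standardized rate: 0.0900×228.80 + 0.6700×83.51 + 0.0500×107.10 + 0.1900×129.55 = 106.5120 per 100,000.

106.51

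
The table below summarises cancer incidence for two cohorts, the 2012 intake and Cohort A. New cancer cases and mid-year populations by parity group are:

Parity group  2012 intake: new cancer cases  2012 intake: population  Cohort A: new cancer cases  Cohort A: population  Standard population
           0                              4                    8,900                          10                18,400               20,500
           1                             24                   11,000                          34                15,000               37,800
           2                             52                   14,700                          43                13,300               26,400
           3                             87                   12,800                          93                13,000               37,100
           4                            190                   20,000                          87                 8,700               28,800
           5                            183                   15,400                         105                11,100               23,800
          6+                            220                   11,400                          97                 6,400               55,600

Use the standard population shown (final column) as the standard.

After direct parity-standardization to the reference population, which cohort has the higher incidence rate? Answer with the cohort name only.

Parity-specific rates per 100,000 for the 2012 intake: 44.94, 218.18, 353.74, 679.69, 950.00, 1188.31, 1929.82.
For Cohort A: 54.35, 226.67, 323.31, 715.38, 1000.00, 945.95, 1515.62.
Standard total = 230,000; weights = 0.0891, 0.1643, 0.1148, 0.1613, 0.1252, 0.1035, 0.2417.
The 2012 intake: 0.0891×44.94 + 0.1643×218.18 + 0.1148×353.74 + 0.1613×679.69 + 0.1252×950.00 + 0.1035×1188.31 + 0.2417×1929.82 = 898.5386 per 100,000.
Cohort A: 0.0891×54.35 + 0.1643×226.67 + 0.1148×323.31 + 0.1613×715.38 + 0.1252×1000.00 + 0.1035×945.95 + 0.2417×1515.62 = 784.0891 per 100,000.

2012 intake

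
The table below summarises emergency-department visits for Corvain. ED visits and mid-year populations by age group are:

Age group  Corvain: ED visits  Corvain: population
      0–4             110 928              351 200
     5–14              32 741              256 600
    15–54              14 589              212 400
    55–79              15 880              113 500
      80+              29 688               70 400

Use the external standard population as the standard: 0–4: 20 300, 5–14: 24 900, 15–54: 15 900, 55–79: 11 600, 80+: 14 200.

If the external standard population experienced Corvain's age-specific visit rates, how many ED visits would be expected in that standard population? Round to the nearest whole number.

Age-specific rates per 1 000 for Corvain: 315.854, 127.595, 68.686, 139.912, 421.705.
Expected ED visits = Σ (standard pop × age-specific rate ÷ 1 000)
= 20 300×315.854/1 000 + 24 900×127.595/1 000 + 15 900×68.686/1 000 + 11 600×139.912/1 000 + 14 200×421.705/1 000
= 6411.84 + 3177.13 + 1092.11 + 1622.98 + 5988.20 = 18292.26.

18292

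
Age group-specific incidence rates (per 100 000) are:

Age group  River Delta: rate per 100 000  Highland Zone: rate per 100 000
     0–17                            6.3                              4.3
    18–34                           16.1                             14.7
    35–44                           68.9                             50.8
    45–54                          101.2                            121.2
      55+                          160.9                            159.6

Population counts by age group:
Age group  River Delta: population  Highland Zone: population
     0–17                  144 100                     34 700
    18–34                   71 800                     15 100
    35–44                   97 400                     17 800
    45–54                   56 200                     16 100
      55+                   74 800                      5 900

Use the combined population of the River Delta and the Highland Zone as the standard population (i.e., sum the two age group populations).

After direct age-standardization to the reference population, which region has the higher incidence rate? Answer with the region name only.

River Delta

Combined standard total = 533 900; weights = 0.3349, 0.1628, 0.2158, 0.1354, 0.1512.
The River Delta: 0.3349×6.3 + 0.1628×16.1 + 0.2158×68.9 + 0.1354×101.2 + 0.1512×160.9 = 57.6217 per 100 000.
The Highland Zone: 0.3349×4.3 + 0.1628×14.7 + 0.2158×50.8 + 0.1354×121.2 + 0.1512×159.6 = 55.3304 per 100 000.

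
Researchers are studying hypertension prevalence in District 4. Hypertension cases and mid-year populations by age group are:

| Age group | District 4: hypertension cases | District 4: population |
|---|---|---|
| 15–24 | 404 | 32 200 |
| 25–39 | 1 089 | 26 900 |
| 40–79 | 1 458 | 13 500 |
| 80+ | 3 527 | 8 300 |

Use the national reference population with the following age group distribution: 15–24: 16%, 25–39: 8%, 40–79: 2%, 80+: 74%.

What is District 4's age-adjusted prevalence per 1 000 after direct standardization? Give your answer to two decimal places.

321.86

Age-specific rates per 1 000 for District 4: 12.547, 40.483, 108.000, 424.940.
Standard weights: 0.16, 0.08, 0.02, 0.74.
Standardized rate: 0.1600×12.547 + 0.0800×40.483 + 0.0200×108.000 + 0.7400×424.940 = 321.8615 per 1 000.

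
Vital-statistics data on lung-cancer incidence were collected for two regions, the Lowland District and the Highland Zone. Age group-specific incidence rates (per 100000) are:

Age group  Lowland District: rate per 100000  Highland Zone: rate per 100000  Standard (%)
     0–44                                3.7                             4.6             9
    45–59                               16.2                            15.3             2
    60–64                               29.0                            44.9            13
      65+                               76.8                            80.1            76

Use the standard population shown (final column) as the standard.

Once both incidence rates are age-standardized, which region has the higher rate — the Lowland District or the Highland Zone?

Standard weights: 0.09, 0.02, 0.13, 0.76.
The Lowland District: 0.0900×3.7 + 0.0200×16.2 + 0.1300×29.0 + 0.7600×76.8 = 62.7950 per 100000.
The Highland Zone: 0.0900×4.6 + 0.0200×15.3 + 0.1300×44.9 + 0.7600×80.1 = 67.4330 per 100000.

Highland Zone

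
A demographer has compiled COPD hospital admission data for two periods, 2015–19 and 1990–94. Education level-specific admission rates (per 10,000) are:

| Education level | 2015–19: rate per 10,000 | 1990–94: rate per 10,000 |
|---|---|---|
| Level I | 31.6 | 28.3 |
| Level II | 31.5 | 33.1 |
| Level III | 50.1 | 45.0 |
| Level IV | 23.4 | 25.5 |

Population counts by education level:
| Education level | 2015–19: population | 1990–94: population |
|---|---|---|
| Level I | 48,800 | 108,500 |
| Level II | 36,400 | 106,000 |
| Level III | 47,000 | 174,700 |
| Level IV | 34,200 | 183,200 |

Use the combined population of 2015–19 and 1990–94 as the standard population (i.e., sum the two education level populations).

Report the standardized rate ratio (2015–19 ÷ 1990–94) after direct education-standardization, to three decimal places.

1.039

Combined standard total = 738,800; weights = 0.2129, 0.1927, 0.3001, 0.2943.
2015–19: 0.2129×31.6 + 0.1927×31.5 + 0.3001×50.1 + 0.2943×23.4 = 34.7193 per 10,000.
1990–94: 0.2129×28.3 + 0.1927×33.1 + 0.3001×45.0 + 0.2943×25.5 = 33.4126 per 10,000.
Ratio = 34.7193 ÷ 33.4126 = 1.03911.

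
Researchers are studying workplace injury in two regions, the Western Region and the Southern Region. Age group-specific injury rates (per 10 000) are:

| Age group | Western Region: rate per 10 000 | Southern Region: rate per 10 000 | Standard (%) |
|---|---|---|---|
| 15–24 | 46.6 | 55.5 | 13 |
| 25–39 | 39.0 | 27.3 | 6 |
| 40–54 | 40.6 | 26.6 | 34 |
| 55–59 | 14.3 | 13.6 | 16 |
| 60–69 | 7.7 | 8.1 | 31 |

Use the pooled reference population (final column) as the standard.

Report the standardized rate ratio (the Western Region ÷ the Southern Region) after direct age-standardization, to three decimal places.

1.190

Standard weights: 0.13, 0.06, 0.34, 0.16, 0.31.
The Western Region: 0.1300×46.6 + 0.0600×39.0 + 0.3400×40.6 + 0.1600×14.3 + 0.3100×7.7 = 26.8770 per 10 000.
The Southern Region: 0.1300×55.5 + 0.0600×27.3 + 0.3400×26.6 + 0.1600×13.6 + 0.3100×8.1 = 22.5840 per 10 000.
Ratio = 26.8770 ÷ 22.5840 = 1.19009.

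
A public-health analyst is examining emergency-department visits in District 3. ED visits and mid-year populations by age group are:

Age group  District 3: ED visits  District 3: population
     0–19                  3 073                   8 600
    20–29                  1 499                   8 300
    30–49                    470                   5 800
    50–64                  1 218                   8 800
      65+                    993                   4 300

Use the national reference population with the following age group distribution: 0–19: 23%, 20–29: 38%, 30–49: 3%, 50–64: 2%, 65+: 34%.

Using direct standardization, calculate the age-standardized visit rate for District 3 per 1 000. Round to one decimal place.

Age-specific rates per 1 000 for District 3: 357.326, 180.602, 81.034, 138.409, 230.930.
Standard weights: 0.23, 0.38, 0.03, 0.02, 0.34.
Standardized rate: 0.2300×357.326 + 0.3800×180.602 + 0.0300×81.034 + 0.0200×138.409 + 0.3400×230.930 = 234.5293 per 1 000.

234.5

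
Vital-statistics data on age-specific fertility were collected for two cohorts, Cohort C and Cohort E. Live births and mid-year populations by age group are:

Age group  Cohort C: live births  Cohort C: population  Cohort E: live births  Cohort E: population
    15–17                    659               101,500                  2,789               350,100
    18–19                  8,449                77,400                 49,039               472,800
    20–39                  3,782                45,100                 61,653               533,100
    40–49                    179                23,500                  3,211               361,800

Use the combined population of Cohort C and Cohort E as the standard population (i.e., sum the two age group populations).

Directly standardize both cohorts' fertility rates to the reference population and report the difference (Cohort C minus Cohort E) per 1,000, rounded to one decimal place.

Age-specific rates per 1,000 for Cohort C: 6.493, 109.160, 83.858, 7.617.
For Cohort E: 7.966, 103.720, 115.650, 8.875.
Combined standard total = 1,965,300; weights = 0.2298, 0.2800, 0.2942, 0.1961.
Cohort C: 0.2298×6.493 + 0.2800×109.160 + 0.2942×83.858 + 0.1961×7.617 = 58.2169 per 1,000.
Cohort E: 0.2298×7.966 + 0.2800×103.720 + 0.2942×115.650 + 0.1961×8.875 = 66.6325 per 1,000.
Difference = 58.2169 − 66.6325 = -8.4157.

-8.4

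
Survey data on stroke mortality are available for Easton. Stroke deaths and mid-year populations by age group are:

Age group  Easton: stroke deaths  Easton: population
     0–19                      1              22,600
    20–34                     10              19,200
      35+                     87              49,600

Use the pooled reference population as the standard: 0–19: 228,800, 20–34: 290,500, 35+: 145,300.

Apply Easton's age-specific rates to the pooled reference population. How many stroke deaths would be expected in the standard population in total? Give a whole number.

Age-specific rates per 100,000 for Easton: 4.42, 52.08, 175.40.
Expected stroke deaths = Σ (standard pop × age-specific rate ÷ 100,000)
= 228,800×4.42/100,000 + 290,500×52.08/100,000 + 145,300×175.40/100,000
= 10.12 + 151.30 + 254.86 = 416.29.

416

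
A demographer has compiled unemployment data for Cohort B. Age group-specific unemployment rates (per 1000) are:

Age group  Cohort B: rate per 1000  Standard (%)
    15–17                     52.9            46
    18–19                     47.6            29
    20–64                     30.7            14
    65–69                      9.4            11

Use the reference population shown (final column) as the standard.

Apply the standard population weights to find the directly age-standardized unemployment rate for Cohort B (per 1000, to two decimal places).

43.47

Standard weights: 0.46, 0.29, 0.14, 0.11.
Standardized rate: 0.4600×52.9 + 0.2900×47.6 + 0.1400×30.7 + 0.1100×9.4 = 43.4700 per 1000.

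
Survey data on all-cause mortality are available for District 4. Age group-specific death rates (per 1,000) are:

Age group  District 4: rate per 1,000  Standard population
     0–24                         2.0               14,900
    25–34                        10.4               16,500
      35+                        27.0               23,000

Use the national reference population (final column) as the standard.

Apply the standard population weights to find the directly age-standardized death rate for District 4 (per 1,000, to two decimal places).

15.12

Standard total = 54,400; weights = 0.2739, 0.3033, 0.4228.
Standardized rate: 0.2739×2.0 + 0.3033×10.4 + 0.4228×27.0 = 15.1176 per 1,000.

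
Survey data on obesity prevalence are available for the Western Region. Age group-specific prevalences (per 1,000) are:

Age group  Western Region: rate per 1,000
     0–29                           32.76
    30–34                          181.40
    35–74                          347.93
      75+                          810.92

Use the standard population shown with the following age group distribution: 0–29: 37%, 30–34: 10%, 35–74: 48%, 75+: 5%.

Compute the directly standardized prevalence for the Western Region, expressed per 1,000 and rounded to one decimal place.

Standard weights: 0.37, 0.10, 0.48, 0.05.
Standardized rate: 0.3700×32.76 + 0.1000×181.40 + 0.4800×347.93 + 0.0500×810.92 = 237.8136 per 1,000.

237.8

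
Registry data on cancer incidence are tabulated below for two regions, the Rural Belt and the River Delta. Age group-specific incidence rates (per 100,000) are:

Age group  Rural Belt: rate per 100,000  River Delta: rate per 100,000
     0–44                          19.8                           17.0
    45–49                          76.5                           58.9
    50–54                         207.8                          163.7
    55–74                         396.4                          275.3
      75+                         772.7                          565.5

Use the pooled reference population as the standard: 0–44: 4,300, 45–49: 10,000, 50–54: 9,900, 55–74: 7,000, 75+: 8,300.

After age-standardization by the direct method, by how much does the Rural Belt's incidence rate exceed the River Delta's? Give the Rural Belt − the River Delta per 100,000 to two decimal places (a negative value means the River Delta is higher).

80.81

Standard total = 39,500; weights = 0.1089, 0.2532, 0.2506, 0.1772, 0.2101.
The Rural Belt: 0.1089×19.8 + 0.2532×76.5 + 0.2506×207.8 + 0.1772×396.4 + 0.2101×772.7 = 306.2170 per 100,000.
The River Delta: 0.1089×17.0 + 0.2532×58.9 + 0.2506×163.7 + 0.1772×275.3 + 0.2101×565.5 = 225.4046 per 100,000.
Difference = 306.2170 − 225.4046 = 80.8124.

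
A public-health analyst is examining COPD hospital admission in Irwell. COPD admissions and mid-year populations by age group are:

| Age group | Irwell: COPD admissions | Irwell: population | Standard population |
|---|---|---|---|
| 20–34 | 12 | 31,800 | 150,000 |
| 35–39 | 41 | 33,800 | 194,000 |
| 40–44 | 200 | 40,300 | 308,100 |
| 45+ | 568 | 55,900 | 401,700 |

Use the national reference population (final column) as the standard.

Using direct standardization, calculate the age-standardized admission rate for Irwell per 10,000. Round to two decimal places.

Age-specific rates per 10,000 for Irwell: 3.77, 12.13, 49.63, 101.61.
Standard total = 1,053,800; weights = 0.1423, 0.1841, 0.2924, 0.3812.
Standardized rate: 0.1423×3.77 + 0.1841×12.13 + 0.2924×49.63 + 0.3812×101.61 = 56.0129 per 10,000.

56.01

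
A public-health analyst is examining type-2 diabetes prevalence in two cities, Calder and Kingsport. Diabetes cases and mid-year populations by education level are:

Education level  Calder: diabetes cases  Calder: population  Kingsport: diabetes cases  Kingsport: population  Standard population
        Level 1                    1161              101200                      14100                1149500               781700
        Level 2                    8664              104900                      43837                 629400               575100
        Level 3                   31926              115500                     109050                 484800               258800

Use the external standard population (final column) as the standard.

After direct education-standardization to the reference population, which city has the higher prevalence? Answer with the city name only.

Education-specific rates per 1000 for Calder: 11.472, 82.593, 276.416.
For Kingsport: 12.266, 69.649, 224.938.
Standard total = 1615600; weights = 0.4838, 0.3560, 0.1602.
Calder: 0.4838×11.472 + 0.3560×82.593 + 0.1602×276.416 = 79.2297 per 1000.
Kingsport: 0.4838×12.266 + 0.3560×69.649 + 0.1602×224.938 = 66.7601 per 1000.

Calder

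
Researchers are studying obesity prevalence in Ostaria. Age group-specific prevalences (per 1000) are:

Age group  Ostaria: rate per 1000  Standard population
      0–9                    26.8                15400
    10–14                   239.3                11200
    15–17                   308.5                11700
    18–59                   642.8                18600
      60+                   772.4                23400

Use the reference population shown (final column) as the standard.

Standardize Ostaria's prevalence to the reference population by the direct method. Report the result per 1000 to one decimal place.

457.4

Standard total = 80300; weights = 0.1918, 0.1395, 0.1457, 0.2316, 0.2914.
Standardized rate: 0.1918×26.8 + 0.1395×239.3 + 0.1457×308.5 + 0.2316×642.8 + 0.2914×772.4 = 457.4417 per 1000.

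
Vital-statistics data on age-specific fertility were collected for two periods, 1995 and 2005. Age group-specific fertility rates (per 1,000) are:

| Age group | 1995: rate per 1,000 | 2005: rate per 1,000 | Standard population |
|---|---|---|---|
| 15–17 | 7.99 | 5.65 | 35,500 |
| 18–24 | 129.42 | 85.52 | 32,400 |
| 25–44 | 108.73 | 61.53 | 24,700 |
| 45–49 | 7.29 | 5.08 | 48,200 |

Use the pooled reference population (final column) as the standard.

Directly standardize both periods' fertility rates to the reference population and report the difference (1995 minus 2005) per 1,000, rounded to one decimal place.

Standard total = 140,800; weights = 0.2521, 0.2301, 0.1754, 0.3423.
1995: 0.2521×7.99 + 0.2301×129.42 + 0.1754×108.73 + 0.3423×7.29 = 53.3655 per 1,000.
2005: 0.2521×5.65 + 0.2301×85.52 + 0.1754×61.53 + 0.3423×5.08 = 33.6369 per 1,000.
Difference = 53.3655 − 33.6369 = 19.7286.

19.7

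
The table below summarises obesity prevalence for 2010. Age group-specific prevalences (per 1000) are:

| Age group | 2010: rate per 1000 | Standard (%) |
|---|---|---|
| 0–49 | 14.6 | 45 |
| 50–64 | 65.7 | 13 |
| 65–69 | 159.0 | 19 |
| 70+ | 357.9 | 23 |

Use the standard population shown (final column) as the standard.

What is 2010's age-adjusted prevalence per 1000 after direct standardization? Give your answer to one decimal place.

Standard weights: 0.45, 0.13, 0.19, 0.23.
Standardized rate: 0.4500×14.6 + 0.1300×65.7 + 0.1900×159.0 + 0.2300×357.9 = 127.6380 per 1000.

127.6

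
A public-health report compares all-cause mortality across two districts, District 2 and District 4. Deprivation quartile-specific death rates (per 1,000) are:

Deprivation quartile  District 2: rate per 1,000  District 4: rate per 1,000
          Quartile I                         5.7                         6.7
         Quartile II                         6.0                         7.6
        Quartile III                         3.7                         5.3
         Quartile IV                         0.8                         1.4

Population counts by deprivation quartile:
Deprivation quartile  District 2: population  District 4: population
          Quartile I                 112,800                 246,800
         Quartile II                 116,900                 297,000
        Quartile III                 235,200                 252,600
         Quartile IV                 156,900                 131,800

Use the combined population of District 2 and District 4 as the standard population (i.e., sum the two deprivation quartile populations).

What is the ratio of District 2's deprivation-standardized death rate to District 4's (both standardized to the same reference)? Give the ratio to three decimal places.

0.769

Combined standard total = 1,550,000; weights = 0.2320, 0.2670, 0.3147, 0.1863.
District 2: 0.2320×5.7 + 0.2670×6.0 + 0.3147×3.7 + 0.1863×0.8 = 4.2380 per 1,000.
District 4: 0.2320×6.7 + 0.2670×7.6 + 0.3147×5.3 + 0.1863×1.4 = 5.5126 per 1,000.
Ratio = 4.2380 ÷ 5.5126 = 0.76879.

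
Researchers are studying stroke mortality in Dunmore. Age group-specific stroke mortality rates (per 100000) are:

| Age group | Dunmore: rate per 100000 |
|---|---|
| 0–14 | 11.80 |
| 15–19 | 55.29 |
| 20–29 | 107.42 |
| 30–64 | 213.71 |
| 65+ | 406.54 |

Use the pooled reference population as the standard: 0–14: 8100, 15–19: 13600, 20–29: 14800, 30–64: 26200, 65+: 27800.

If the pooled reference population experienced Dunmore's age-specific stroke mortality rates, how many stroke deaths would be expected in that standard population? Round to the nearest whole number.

193

Expected stroke deaths = Σ (standard pop × age-specific rate ÷ 100000)
= 8100×11.80/100000 + 13600×55.29/100000 + 14800×107.42/100000 + 26200×213.71/100000 + 27800×406.54/100000
= 0.96 + 7.52 + 15.90 + 55.99 + 113.02 = 193.38.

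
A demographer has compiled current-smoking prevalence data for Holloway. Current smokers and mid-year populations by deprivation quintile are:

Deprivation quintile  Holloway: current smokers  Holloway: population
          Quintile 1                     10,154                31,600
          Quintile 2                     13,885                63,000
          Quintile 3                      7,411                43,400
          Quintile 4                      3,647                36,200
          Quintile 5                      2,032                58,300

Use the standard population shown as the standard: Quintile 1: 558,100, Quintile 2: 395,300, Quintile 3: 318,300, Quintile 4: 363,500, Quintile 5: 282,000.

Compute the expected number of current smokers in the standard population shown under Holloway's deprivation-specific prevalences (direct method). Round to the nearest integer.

367260

Deprivation-specific rates per 1,000 for Holloway: 321.329, 220.397, 170.760, 100.746, 34.854.
Expected current smokers = Σ (standard pop × deprivation-specific rate ÷ 1,000)
= 558,100×321.329/1,000 + 395,300×220.397/1,000 + 318,300×170.760/1,000 + 363,500×100.746/1,000 + 282,000×34.854/1,000
= 179333.78 + 87122.87 + 54353.03 + 36621.12 + 9828.89 = 367259.67.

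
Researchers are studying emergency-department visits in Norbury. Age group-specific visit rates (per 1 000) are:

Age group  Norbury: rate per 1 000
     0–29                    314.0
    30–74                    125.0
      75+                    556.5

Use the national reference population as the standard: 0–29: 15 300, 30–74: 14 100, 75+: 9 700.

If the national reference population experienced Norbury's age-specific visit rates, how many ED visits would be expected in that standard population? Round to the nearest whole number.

Expected ED visits = Σ (standard pop × age-specific rate ÷ 1 000)
= 15 300×314.0/1 000 + 14 100×125.0/1 000 + 9 700×556.5/1 000
= 4804.20 + 1762.50 + 5398.05 = 11964.75.

11965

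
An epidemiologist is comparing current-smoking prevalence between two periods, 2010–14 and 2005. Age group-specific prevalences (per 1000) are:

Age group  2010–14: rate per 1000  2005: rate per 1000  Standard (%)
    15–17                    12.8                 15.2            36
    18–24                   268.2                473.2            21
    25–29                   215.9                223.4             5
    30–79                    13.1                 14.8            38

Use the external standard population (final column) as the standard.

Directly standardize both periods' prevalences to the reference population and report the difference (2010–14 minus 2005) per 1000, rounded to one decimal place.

Standard weights: 0.36, 0.21, 0.05, 0.38.
2010–14: 0.3600×12.8 + 0.2100×268.2 + 0.0500×215.9 + 0.3800×13.1 = 76.7030 per 1000.
2005: 0.3600×15.2 + 0.2100×473.2 + 0.0500×223.4 + 0.3800×14.8 = 121.6380 per 1000.
Difference = 76.7030 − 121.6380 = -44.9350.

-44.9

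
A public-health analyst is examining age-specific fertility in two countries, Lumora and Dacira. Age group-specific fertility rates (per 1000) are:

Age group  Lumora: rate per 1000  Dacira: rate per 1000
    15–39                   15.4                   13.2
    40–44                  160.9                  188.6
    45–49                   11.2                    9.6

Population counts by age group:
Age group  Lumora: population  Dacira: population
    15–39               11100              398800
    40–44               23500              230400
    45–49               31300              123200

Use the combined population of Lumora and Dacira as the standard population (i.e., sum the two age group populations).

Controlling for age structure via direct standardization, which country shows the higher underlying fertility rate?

Combined standard total = 818300; weights = 0.5009, 0.3103, 0.1888.
Lumora: 0.5009×15.4 + 0.3103×160.9 + 0.1888×11.2 = 59.7524 per 1000.
Dacira: 0.5009×13.2 + 0.3103×188.6 + 0.1888×9.6 = 66.9430 per 1000.

Dacira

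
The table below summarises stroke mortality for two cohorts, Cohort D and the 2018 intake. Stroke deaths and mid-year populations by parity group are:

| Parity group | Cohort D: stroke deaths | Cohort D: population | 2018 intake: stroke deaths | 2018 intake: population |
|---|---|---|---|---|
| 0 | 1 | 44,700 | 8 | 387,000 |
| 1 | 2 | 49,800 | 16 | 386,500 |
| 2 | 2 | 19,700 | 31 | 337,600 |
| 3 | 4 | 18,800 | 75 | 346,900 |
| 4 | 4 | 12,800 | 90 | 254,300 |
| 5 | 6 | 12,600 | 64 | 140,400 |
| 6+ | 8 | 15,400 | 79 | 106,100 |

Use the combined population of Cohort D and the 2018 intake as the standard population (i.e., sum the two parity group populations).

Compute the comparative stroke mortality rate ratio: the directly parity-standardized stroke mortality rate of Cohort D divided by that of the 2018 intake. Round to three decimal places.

Parity-specific rates per 100,000 for Cohort D: 2.24, 4.02, 10.15, 21.28, 31.25, 47.62, 51.95.
For the 2018 intake: 2.07, 4.14, 9.18, 21.62, 35.39, 45.58, 74.46.
Combined standard total = 2,132,600; weights = 0.2024, 0.2046, 0.1675, 0.1715, 0.1252, 0.0717, 0.0570.
Cohort D: 0.2024×2.24 + 0.2046×4.02 + 0.1675×10.15 + 0.1715×21.28 + 0.1252×31.25 + 0.0717×47.62 + 0.0570×51.95 = 16.9139 per 100,000.
The 2018 intake: 0.2024×2.07 + 0.2046×4.14 + 0.1675×9.18 + 0.1715×21.62 + 0.1252×35.39 + 0.0717×45.58 + 0.0570×74.46 = 18.4563 per 100,000.
Ratio = 16.9139 ÷ 18.4563 = 0.91643.

0.916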